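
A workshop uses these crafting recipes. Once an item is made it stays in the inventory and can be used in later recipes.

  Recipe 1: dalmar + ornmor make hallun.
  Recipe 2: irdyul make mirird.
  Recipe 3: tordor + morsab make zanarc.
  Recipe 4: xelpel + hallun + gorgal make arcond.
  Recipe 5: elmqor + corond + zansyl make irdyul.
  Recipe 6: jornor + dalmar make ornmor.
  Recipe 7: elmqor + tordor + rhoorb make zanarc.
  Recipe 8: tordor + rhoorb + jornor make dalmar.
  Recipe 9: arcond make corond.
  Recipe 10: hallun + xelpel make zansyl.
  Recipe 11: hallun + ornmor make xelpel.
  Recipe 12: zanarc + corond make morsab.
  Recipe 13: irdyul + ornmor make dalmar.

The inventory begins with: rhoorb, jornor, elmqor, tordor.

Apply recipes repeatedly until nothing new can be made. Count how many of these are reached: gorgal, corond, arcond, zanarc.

1

elmqor + tordor + rhoorb → zanarc (Recipe 7).
No rule produces gorgal, and it is not given.
corond would need arcond (Recipe 9), but arcond is never obtained.
arcond would need xelpel, hallun, and gorgal (Recipe 4), but gorgal is never obtained.
zanarc: reached.
Reached: zanarc — 1 of the 4.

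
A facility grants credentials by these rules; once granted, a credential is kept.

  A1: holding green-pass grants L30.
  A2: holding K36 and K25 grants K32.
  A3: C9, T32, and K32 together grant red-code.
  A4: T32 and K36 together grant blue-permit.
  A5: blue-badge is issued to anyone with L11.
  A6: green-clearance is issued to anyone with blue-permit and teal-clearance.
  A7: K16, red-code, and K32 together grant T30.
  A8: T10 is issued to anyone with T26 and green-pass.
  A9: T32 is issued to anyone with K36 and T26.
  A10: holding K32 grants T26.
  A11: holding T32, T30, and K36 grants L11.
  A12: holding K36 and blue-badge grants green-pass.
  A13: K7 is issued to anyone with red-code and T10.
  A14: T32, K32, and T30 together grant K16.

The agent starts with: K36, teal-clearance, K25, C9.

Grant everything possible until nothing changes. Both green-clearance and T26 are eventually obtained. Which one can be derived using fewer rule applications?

T26: Holding K36 and K25 grants K32 (A2). Holding K32 grants T26 (A10). [2 rule applications]
green-clearance: Holding K36 and K25 grants K32 (A2). Holding K32 grants T26 (A10). Holding K36 and T26 grants T32 (A9). Holding T32 and K36 grants blue-permit (A4). Holding blue-permit and teal-clearance grants green-clearance (A6). [5 rule applications]
T26 needs fewer.

T26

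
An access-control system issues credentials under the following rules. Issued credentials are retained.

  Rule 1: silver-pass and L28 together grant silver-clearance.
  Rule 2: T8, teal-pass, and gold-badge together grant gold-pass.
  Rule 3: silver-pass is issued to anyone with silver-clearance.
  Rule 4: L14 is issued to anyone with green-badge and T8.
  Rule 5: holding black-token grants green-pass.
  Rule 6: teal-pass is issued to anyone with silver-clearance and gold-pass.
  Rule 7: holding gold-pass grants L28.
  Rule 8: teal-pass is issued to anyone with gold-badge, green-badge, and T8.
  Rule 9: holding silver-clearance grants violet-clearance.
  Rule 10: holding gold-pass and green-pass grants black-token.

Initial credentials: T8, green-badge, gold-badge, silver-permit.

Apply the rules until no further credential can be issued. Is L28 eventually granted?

Yes

Holding gold-badge, green-badge, and T8 grants teal-pass (Rule 8).
Holding T8, teal-pass, and gold-badge grants gold-pass (Rule 2).
Holding gold-pass grants L28 (Rule 7).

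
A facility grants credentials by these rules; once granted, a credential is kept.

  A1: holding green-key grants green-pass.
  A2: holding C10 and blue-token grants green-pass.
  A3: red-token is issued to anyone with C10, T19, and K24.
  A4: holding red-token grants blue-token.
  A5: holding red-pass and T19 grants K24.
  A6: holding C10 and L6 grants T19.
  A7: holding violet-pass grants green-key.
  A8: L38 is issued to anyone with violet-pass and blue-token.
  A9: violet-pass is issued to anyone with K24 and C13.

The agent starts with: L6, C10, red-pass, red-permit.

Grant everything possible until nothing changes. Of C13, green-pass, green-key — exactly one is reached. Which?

green-pass

Holding C10 and L6 grants T19 (A6).
Holding red-pass and T19 grants K24 (A5).
Holding C10, T19, and K24 grants red-token (A3).
Holding red-token grants blue-token (A4).
Holding C10 and blue-token grants green-pass (A2).
green-key would need violet-pass (A7), but violet-pass is never granted. No rule produces C13, and it is not given.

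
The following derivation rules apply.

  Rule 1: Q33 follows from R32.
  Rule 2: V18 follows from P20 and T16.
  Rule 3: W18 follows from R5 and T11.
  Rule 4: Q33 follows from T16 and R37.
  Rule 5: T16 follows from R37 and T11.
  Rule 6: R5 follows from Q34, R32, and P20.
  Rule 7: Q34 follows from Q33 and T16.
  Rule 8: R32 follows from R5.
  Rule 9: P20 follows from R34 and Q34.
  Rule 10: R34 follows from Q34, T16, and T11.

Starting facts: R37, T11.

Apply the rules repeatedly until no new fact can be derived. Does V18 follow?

Yes

R37 and T11 hold, so T16 follows (Rule 5).
T16 and R37 hold, so Q33 follows (Rule 4).
From Q33 and T16, Rule 7 gives Q34.
From Q34, T16, and T11, Rule 10 gives R34.
R34 and Q34 hold, so P20 follows (Rule 9).
P20 and T16 hold, so V18 follows (Rule 2).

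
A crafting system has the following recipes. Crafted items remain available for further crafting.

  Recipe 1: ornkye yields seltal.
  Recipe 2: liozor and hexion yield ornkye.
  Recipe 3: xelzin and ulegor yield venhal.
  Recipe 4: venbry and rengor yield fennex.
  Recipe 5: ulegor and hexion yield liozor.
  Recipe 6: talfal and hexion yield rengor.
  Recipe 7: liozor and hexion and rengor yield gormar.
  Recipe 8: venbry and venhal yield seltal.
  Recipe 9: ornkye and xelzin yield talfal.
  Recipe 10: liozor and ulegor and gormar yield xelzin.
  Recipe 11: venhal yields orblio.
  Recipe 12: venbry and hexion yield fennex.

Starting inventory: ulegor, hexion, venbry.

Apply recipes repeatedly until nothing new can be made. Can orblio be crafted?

No

orblio would need venhal (Recipe 11), but venhal is never obtained.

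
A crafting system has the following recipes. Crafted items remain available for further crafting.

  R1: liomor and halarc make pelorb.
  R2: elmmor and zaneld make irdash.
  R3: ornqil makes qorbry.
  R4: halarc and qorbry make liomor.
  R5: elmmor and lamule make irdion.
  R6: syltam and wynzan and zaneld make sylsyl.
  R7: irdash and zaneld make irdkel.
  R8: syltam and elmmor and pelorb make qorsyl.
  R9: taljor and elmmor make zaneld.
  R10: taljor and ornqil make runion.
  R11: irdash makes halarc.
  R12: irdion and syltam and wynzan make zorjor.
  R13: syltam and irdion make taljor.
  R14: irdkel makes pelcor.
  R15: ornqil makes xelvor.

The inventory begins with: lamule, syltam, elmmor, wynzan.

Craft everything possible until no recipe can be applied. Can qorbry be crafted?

qorbry would need ornqil (R3), but ornqil is never obtained.

No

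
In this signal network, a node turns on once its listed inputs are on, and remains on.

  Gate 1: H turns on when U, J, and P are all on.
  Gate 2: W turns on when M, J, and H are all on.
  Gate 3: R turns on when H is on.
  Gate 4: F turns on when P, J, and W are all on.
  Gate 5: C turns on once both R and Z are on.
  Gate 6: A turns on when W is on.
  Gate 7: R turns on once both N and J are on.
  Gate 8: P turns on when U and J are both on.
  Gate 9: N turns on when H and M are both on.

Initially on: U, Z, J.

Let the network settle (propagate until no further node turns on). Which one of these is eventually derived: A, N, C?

Gate 8: U and J on → P on.
U, J, and P are on, so H turns on (Gate 1).
H is on, so R turns on (Gate 3).
R and Z are on, so C turns on (Gate 5).
A would need W (Gate 6), but W never turns on. N would need H and M (Gate 9), but M never turns on.

C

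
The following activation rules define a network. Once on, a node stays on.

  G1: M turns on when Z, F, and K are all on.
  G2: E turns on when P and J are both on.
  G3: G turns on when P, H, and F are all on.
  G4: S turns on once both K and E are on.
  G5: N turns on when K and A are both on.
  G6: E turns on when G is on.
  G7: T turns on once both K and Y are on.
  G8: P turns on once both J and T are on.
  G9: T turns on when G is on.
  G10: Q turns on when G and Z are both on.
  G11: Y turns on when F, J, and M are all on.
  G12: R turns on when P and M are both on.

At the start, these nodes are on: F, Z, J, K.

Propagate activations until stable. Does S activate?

Z, F, and K are on, so M turns on (G1).
G11: F, J, and M on → Y on.
G7: K and Y on → T on.
J and T are on, so P turns on (G8).
P and J are on, so E turns on (G2).
K and E are on, so S turns on (G4).

Yes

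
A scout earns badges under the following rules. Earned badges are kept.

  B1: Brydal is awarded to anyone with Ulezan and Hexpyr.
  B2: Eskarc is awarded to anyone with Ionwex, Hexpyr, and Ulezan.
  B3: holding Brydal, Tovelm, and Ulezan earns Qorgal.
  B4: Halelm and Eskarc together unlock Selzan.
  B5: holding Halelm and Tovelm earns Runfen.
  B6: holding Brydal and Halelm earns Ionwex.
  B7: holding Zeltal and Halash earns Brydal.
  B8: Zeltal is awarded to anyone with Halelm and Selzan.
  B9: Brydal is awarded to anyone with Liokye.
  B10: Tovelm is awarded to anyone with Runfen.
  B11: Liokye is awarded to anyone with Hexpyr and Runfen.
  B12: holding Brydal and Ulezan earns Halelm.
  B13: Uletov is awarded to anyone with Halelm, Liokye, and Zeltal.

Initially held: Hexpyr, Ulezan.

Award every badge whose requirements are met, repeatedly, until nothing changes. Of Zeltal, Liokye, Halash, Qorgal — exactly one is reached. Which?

Zeltal

With Ulezan and Hexpyr, Brydal is earned (B1).
With Brydal and Ulezan, Halelm is earned (B12).
With Brydal and Halelm, Ionwex is earned (B6).
With Ionwex, Hexpyr, and Ulezan, Eskarc is earned (B2).
With Halelm and Eskarc, Selzan is earned (B4).
With Halelm and Selzan, Zeltal is earned (B8).
Qorgal would need Brydal, Tovelm, and Ulezan (B3), but Tovelm is never earned. Liokye would need Hexpyr and Runfen (B11), but Runfen is never earned. No rule produces Halash, and it is not given.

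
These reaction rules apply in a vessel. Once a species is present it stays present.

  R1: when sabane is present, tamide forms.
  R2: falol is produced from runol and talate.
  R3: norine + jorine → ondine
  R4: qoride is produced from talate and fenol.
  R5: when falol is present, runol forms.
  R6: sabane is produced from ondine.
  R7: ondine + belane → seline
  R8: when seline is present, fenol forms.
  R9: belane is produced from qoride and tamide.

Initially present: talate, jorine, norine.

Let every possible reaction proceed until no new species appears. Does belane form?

No

belane would need qoride and tamide (R9), but qoride never forms.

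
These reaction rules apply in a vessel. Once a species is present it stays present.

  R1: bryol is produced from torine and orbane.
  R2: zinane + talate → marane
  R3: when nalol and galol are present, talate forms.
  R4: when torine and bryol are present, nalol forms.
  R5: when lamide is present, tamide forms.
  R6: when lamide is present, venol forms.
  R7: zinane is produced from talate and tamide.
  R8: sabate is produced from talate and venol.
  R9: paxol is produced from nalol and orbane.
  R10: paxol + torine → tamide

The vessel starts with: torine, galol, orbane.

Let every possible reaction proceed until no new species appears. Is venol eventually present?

No

venol would need lamide (R6), but lamide never forms.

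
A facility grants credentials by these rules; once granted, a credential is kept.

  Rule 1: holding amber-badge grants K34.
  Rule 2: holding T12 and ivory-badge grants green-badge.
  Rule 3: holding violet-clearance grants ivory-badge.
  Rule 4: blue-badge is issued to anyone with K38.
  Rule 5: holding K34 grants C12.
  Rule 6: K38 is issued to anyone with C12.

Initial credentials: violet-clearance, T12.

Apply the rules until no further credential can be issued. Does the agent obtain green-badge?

Holding violet-clearance grants ivory-badge (Rule 3).
Holding T12 and ivory-badge grants green-badge (Rule 2).

Yes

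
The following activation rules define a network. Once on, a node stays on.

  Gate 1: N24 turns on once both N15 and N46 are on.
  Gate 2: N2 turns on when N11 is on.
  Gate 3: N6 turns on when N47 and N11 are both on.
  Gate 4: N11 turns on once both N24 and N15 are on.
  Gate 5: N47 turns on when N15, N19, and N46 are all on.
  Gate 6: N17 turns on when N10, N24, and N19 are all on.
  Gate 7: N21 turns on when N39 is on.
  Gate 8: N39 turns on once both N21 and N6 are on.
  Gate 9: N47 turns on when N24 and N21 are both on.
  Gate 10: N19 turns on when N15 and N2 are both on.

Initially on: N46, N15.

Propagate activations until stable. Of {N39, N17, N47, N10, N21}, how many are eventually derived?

1

N15 and N46 are on, so N24 turns on (Gate 1).
N24 and N15 are on, so N11 turns on (Gate 4).
Gate 2: N11 on → N2 on.
N15 and N2 are on, so N19 turns on (Gate 10).
Gate 5: N15, N19, and N46 on → N47 on.
N39 would need N21 and N6 (Gate 8), but N21 never turns on.
N17 would need N10, N24, and N19 (Gate 6), but N10 never turns on.
N47: reached.
No rule produces N10, and it is not given.
N21 would need N39 (Gate 7), but N39 never turns on.
Reached: N47 — 1 of the 5.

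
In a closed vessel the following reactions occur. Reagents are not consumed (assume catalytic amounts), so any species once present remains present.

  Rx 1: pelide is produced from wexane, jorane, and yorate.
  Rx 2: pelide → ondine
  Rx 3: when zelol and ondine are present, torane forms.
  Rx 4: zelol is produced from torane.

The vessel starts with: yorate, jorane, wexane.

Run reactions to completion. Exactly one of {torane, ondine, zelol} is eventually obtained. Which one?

wexane, jorane, and yorate present → pelide forms (Rx 1).
pelide present → ondine forms (Rx 2).
torane would need zelol and ondine (Rx 3), but zelol never forms. zelol would need torane (Rx 4), but torane never forms.

ondine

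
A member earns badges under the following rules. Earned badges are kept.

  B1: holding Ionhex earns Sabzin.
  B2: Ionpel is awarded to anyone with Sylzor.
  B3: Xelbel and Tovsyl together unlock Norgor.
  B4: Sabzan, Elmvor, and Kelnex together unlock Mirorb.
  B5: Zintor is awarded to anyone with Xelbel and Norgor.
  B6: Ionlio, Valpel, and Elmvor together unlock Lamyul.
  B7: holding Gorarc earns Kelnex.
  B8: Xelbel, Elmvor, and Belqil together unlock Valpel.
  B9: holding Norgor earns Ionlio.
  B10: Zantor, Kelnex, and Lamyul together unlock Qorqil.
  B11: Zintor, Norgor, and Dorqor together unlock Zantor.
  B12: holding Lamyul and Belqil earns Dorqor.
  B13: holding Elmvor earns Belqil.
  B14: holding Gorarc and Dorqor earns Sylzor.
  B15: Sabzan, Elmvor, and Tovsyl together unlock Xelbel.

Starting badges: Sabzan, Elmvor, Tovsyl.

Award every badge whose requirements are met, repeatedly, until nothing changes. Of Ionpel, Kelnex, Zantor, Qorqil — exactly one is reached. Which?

With Sabzan, Elmvor, and Tovsyl, Xelbel is earned (B15).
With Elmvor, Belqil is earned (B13).
With Xelbel, Elmvor, and Belqil, Valpel is earned (B8).
With Xelbel and Tovsyl, Norgor is earned (B3).
With Xelbel and Norgor, Zintor is earned (B5).
With Norgor, Ionlio is earned (B9).
With Ionlio, Valpel, and Elmvor, Lamyul is earned (B6).
With Lamyul and Belqil, Dorqor is earned (B12).
With Zintor, Norgor, and Dorqor, Zantor is earned (B11).
Kelnex would need Gorarc (B7), but Gorarc is never earned. Ionpel would need Sylzor (B2), but Sylzor is never earned. Qorqil would need Zantor, Kelnex, and Lamyul (B10), but Kelnex is never earned.

Zantor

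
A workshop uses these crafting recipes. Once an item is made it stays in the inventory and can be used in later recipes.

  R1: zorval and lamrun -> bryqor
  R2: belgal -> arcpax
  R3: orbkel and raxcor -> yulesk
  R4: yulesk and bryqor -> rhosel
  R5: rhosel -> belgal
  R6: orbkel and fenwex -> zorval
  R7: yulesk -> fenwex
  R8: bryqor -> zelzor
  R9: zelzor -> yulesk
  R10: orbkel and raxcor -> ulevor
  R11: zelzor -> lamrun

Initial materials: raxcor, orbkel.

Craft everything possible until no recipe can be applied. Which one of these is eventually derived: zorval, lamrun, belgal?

Using R3, orbkel and raxcor make yulesk.
yulesk -> fenwex (R7).
Using R6, orbkel and fenwex make zorval.
belgal would need rhosel (R5), but rhosel is never obtained. lamrun would need zelzor (R11), but zelzor is never obtained.

zorval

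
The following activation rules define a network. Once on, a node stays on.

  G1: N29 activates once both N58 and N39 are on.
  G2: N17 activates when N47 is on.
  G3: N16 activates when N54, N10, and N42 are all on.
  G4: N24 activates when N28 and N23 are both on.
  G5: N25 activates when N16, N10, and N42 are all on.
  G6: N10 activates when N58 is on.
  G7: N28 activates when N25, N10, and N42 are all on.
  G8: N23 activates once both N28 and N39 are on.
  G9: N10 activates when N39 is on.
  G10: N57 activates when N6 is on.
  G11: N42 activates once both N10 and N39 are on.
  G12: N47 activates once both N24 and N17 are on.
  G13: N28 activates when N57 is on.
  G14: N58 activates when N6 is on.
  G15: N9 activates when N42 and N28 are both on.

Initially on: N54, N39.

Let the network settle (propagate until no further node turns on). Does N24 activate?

G9: N39 on → N10 on.
N10 and N39 are on, so N42 activates (G11).
N54, N10, and N42 are on, so N16 activates (G3).
G5: N16, N10, and N42 on → N25 on.
G7: N25, N10, and N42 on → N28 on.
N28 and N39 are on, so N23 activates (G8).
N28 and N23 are on, so N24 activates (G4).

Yes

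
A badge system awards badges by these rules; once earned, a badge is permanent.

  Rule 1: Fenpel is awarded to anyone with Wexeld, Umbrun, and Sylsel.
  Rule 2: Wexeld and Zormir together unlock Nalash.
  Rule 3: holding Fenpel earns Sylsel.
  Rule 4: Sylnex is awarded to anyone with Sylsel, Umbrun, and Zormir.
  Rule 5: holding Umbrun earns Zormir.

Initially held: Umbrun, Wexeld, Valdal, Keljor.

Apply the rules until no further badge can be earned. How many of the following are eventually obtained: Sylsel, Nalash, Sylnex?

1

With Umbrun, Zormir is earned (Rule 5).
With Wexeld and Zormir, Nalash is earned (Rule 2).
Sylsel would need Fenpel (Rule 3), but Fenpel is never earned.
Nalash: reached.
Sylnex would need Sylsel, Umbrun, and Zormir (Rule 4), but Sylsel is never earned.
Reached: Nalash — 1 of the 3.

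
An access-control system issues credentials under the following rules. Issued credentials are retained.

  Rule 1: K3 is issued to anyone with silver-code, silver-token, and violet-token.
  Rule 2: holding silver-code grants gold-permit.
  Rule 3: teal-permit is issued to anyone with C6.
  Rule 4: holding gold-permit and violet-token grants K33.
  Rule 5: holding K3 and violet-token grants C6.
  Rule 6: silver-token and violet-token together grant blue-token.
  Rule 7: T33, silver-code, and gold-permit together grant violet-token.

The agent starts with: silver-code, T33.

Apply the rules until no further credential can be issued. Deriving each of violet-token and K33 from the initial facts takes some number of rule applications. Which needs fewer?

violet-token

violet-token: Holding silver-code grants gold-permit (Rule 2). Holding T33, silver-code, and gold-permit grants violet-token (Rule 7). [2 rule applications]
K33: Holding silver-code grants gold-permit (Rule 2). Holding T33, silver-code, and gold-permit grants violet-token (Rule 7). Holding gold-permit and violet-token grants K33 (Rule 4). [3 rule applications]
violet-token needs fewer.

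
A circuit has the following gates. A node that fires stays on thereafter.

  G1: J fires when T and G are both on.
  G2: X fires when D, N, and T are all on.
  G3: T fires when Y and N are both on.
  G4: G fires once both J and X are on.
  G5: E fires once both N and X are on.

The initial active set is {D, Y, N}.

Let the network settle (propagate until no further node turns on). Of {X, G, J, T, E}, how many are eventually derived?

3

G3: Y and N on → T on.
D, N, and T are on, so X fires (G2).
N and X are on, so E fires (G5).
X: reached.
G would need J and X (G4), but J never turns on.
J would need T and G (G1), but G never turns on.
T: reached.
E: reached.
Reached: X, T, and E — 3 of the 5.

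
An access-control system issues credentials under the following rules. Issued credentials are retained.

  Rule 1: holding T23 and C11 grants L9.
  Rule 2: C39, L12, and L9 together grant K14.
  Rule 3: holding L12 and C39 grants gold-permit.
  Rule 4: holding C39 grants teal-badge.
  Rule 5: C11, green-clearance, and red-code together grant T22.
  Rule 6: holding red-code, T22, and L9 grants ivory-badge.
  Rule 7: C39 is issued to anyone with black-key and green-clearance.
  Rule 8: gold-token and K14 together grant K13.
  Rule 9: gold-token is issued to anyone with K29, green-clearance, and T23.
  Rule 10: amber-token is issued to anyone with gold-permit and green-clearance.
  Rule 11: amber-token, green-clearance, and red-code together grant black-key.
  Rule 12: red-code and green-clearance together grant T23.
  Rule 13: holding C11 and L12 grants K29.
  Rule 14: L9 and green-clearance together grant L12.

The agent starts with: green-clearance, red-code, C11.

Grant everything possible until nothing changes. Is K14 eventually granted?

No

K14 would need C39, L12, and L9 (Rule 2), but C39 is never granted.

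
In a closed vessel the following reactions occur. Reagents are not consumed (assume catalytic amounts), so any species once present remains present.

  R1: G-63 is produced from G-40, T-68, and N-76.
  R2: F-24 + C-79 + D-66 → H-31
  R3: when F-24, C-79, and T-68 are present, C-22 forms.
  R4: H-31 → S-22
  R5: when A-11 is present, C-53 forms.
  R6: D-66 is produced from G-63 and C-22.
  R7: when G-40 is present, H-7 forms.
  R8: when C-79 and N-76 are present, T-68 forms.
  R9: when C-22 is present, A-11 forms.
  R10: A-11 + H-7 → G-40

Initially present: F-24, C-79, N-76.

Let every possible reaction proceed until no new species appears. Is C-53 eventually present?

C-79 and N-76 present → T-68 forms (R8).
F-24, C-79, and T-68 present → C-22 forms (R3).
C-22 present → A-11 forms (R9).
A-11 present → C-53 forms (R5).

Yes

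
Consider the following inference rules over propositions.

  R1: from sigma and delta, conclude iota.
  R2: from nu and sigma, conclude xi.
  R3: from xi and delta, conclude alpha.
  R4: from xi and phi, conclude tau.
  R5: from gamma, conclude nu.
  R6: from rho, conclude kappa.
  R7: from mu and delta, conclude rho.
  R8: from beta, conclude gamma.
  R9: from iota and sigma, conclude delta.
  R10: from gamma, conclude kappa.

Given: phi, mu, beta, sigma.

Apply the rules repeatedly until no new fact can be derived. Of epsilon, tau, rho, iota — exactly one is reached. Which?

From beta, R8 gives gamma.
gamma holds, so nu follows (R5).
nu and sigma hold, so xi follows (R2).
xi and phi hold, so tau follows (R4).
iota would need sigma and delta (R1), but delta is never established. No rule produces epsilon, and it is not given. rho would need mu and delta (R7), but delta is never established.

tau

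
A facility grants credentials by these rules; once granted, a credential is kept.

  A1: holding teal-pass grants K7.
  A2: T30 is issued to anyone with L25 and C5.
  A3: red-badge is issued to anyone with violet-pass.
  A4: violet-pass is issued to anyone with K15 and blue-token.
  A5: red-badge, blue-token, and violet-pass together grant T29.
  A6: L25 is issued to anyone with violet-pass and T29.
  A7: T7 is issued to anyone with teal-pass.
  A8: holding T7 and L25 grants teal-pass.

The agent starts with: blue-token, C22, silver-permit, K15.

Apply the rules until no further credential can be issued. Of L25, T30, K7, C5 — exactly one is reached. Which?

L25

Holding K15 and blue-token grants violet-pass (A4).
Holding violet-pass grants red-badge (A3).
Holding red-badge, blue-token, and violet-pass grants T29 (A5).
Holding violet-pass and T29 grants L25 (A6).
No rule produces C5, and it is not given. T30 would need L25 and C5 (A2), but C5 is never granted. K7 would need teal-pass (A1), but teal-pass is never granted.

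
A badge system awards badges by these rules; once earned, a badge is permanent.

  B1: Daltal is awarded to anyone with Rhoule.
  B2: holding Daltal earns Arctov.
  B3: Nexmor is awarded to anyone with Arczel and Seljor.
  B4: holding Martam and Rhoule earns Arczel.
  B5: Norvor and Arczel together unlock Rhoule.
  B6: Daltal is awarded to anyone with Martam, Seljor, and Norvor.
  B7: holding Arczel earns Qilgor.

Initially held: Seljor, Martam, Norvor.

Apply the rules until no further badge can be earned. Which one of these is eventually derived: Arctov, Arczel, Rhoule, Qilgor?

With Martam, Seljor, and Norvor, Daltal is earned (B6).
With Daltal, Arctov is earned (B2).
Qilgor would need Arczel (B7), but Arczel is never earned. Rhoule would need Norvor and Arczel (B5), but Arczel is never earned. Arczel would need Martam and Rhoule (B4), but Rhoule is never earned.

Arctov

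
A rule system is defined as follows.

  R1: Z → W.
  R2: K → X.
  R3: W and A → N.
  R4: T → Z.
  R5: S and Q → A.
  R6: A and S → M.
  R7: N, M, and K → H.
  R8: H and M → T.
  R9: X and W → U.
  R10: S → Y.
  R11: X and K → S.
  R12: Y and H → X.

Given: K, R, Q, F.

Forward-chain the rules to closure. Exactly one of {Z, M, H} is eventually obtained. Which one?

M

K holds, so X follows (R2).
X and K hold, so S follows (R11).
S and Q hold, so A follows (R5).
From A and S, R6 gives M.
Z would need T (R4), but T is never established. H would need N, M, and K (R7), but N is never established.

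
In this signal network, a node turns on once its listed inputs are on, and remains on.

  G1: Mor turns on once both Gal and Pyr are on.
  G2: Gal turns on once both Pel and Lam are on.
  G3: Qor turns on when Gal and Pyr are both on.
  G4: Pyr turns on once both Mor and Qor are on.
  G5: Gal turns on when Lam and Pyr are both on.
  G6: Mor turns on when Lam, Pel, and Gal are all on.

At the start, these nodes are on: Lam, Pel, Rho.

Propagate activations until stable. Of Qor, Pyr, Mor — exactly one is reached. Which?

Mor

G2: Pel and Lam on → Gal on.
Lam, Pel, and Gal are on, so Mor turns on (G6).
Pyr would need Mor and Qor (G4), but Qor never turns on. Qor would need Gal and Pyr (G3), but Pyr never turns on.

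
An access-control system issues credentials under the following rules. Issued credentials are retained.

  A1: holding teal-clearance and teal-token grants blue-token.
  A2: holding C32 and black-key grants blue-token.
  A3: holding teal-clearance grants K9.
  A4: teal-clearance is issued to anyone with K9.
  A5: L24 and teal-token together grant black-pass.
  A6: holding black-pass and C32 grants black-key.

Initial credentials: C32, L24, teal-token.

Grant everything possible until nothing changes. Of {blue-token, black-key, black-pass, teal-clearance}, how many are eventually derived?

Holding L24 and teal-token grants black-pass (A5).
Holding black-pass and C32 grants black-key (A6).
Holding C32 and black-key grants blue-token (A2).
blue-token: reached.
black-key: reached.
black-pass: reached.
teal-clearance would need K9 (A4), but K9 is never granted.
Reached: blue-token, black-key, and black-pass — 3 of the 4.

3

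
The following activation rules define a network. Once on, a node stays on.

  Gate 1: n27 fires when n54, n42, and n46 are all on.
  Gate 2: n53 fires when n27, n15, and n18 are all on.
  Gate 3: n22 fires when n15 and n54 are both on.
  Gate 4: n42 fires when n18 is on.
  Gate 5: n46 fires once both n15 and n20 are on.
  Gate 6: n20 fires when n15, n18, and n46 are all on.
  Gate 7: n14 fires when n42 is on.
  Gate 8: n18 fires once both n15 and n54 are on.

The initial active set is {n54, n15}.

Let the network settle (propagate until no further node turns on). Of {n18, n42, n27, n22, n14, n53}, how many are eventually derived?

n15 and n54 are on, so n18 fires (Gate 8).
n15 and n54 are on, so n22 fires (Gate 3).
n18 is on, so n42 fires (Gate 4).
n42 is on, so n14 fires (Gate 7).
n18: reached.
n42: reached.
n27 would need n54, n42, and n46 (Gate 1), but n46 never turns on.
n22: reached.
n14: reached.
n53 would need n27, n15, and n18 (Gate 2), but n27 never turns on.
Reached: n18, n42, n22, and n14 — 4 of the 6.

4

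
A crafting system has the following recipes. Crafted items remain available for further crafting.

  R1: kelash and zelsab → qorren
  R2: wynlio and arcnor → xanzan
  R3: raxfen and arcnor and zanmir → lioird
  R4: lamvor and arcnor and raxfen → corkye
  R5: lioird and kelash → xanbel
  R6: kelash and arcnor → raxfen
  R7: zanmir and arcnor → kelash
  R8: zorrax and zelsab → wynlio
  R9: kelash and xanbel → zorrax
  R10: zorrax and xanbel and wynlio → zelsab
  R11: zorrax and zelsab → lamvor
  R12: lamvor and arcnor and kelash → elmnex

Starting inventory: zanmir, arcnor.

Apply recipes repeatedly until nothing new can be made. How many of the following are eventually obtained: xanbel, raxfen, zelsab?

2

Using R7, zanmir and arcnor make kelash.
kelash and arcnor → raxfen (R6).
Using R3, raxfen, arcnor, and zanmir make lioird.
Using R5, lioird and kelash make xanbel.
xanbel: reached.
raxfen: reached.
zelsab would need zorrax, xanbel, and wynlio (R10), but wynlio is never obtained.
Reached: xanbel and raxfen — 2 of the 3.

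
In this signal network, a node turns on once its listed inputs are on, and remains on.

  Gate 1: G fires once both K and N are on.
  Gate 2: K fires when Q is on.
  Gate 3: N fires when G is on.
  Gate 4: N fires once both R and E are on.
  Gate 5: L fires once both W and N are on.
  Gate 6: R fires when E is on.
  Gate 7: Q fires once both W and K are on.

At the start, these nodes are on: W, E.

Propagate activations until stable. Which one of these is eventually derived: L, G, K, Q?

Gate 6: E on → R on.
Gate 4: R and E on → N on.
Gate 5: W and N on → L on.
Q would need W and K (Gate 7), but K never turns on. G would need K and N (Gate 1), but K never turns on. K would need Q (Gate 2), but Q never turns on.

L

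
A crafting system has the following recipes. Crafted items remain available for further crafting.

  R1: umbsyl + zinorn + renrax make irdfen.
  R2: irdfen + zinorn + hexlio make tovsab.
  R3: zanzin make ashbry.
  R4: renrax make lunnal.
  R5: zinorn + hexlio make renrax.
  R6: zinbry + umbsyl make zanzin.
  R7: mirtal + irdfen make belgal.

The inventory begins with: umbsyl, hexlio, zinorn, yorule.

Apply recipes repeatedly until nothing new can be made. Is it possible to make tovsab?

zinorn + hexlio → renrax (R5).
Using R1, umbsyl, zinorn, and renrax make irdfen.
irdfen + zinorn + hexlio → tovsab (R2).

Yes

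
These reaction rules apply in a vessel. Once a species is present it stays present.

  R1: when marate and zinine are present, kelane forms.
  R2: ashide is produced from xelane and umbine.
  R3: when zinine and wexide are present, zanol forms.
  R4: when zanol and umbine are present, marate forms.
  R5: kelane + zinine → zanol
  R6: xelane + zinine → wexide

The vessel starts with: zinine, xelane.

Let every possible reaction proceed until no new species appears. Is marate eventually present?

marate would need zanol and umbine (R4), but umbine never forms.

No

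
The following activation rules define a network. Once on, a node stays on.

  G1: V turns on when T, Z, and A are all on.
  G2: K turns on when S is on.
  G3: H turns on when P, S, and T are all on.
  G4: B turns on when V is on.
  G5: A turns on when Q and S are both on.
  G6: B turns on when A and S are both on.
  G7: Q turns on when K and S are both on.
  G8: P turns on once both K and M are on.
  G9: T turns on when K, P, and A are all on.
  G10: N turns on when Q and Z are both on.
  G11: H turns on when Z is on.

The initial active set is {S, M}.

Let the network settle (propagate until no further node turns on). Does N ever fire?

No

N would need Q and Z (G10), but Z never turns on.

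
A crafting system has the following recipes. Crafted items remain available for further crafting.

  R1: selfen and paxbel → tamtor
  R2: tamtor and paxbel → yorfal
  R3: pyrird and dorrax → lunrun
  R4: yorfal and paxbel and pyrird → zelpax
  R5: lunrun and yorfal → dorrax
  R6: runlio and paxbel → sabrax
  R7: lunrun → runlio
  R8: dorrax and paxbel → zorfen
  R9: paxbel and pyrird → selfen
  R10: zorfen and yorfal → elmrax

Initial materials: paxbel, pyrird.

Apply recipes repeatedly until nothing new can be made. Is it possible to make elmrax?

No

elmrax would need zorfen and yorfal (R10), but zorfen is never obtained.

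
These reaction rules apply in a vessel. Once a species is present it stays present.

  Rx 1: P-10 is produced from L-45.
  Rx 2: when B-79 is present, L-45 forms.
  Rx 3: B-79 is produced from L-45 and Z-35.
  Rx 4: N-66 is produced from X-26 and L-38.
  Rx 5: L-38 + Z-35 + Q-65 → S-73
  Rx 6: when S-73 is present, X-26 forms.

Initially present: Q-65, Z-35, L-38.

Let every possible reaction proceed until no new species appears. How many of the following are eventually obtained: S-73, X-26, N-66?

3

L-38, Z-35, and Q-65 present → S-73 forms (Rx 5).
S-73 present → X-26 forms (Rx 6).
X-26 and L-38 present → N-66 forms (Rx 4).
S-73: reached.
X-26: reached.
N-66: reached.
All 3 are reached.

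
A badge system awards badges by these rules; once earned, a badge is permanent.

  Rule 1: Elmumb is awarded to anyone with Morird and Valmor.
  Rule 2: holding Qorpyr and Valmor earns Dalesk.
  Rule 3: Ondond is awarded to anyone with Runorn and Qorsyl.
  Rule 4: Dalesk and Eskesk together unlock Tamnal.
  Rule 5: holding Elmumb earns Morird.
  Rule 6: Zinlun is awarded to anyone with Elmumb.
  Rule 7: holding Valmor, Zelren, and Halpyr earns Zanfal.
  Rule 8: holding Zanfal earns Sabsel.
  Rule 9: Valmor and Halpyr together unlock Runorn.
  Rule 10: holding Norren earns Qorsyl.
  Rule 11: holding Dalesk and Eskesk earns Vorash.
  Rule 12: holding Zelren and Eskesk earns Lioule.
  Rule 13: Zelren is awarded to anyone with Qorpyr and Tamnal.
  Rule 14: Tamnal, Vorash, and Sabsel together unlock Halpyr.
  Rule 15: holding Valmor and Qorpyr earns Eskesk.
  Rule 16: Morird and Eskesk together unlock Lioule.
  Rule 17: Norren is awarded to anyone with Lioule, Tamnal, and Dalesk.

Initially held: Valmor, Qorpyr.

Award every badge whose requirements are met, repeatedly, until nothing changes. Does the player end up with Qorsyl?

Yes

With Valmor and Qorpyr, Eskesk is earned (Rule 15).
With Qorpyr and Valmor, Dalesk is earned (Rule 2).
With Dalesk and Eskesk, Tamnal is earned (Rule 4).
With Qorpyr and Tamnal, Zelren is earned (Rule 13).
With Zelren and Eskesk, Lioule is earned (Rule 12).
With Lioule, Tamnal, and Dalesk, Norren is earned (Rule 17).
With Norren, Qorsyl is earned (Rule 10).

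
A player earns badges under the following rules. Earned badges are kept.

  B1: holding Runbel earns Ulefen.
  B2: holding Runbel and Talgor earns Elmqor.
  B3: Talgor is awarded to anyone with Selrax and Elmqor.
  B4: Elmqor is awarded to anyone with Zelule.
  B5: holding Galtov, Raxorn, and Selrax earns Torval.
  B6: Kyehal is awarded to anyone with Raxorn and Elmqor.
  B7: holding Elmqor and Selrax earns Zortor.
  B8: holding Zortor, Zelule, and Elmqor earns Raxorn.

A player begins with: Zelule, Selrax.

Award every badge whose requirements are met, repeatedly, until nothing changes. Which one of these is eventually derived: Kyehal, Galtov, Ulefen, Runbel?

With Zelule, Elmqor is earned (B4).
With Elmqor and Selrax, Zortor is earned (B7).
With Zortor, Zelule, and Elmqor, Raxorn is earned (B8).
With Raxorn and Elmqor, Kyehal is earned (B6).
No rule produces Runbel, and it is not given. No rule produces Galtov, and it is not given. Ulefen would need Runbel (B1), but Runbel is never earned.

Kyehal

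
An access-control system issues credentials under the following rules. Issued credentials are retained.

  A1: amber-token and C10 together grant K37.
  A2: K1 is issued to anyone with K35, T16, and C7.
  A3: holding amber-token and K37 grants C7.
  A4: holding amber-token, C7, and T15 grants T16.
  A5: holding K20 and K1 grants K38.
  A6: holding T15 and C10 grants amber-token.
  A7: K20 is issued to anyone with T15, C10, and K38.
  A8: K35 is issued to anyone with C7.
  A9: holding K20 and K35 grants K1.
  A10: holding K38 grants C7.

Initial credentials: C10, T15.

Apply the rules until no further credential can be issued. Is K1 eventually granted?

Yes

Holding T15 and C10 grants amber-token (A6).
Holding amber-token and C10 grants K37 (A1).
Holding amber-token and K37 grants C7 (A3).
Holding C7 grants K35 (A8).
Holding amber-token, C7, and T15 grants T16 (A4).
Holding K35, T16, and C7 grants K1 (A2).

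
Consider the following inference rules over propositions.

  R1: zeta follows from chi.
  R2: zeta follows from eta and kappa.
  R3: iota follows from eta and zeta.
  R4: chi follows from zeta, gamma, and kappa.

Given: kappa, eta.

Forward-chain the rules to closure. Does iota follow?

Yes

eta and kappa hold, so zeta follows (R2).
From eta and zeta, R3 gives iota.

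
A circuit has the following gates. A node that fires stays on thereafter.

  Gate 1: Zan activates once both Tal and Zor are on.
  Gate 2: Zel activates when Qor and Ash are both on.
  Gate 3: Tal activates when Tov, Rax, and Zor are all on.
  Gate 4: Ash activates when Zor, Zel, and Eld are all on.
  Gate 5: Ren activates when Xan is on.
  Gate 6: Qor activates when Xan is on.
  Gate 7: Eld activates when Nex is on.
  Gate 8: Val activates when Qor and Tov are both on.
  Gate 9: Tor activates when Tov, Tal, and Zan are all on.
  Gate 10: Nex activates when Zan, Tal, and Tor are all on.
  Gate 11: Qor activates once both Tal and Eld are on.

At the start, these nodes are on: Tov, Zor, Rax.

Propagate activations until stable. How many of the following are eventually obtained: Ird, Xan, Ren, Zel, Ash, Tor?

1

Gate 3: Tov, Rax, and Zor on → Tal on.
Tal and Zor are on, so Zan activates (Gate 1).
Tov, Tal, and Zan are on, so Tor activates (Gate 9).
No rule produces Ird, and it is not given.
No rule produces Xan, and it is not given.
Ren would need Xan (Gate 5), but Xan never turns on.
Zel would need Qor and Ash (Gate 2), but Ash never turns on.
Ash would need Zor, Zel, and Eld (Gate 4), but Zel never turns on.
Tor: reached.
Reached: Tor — 1 of the 6.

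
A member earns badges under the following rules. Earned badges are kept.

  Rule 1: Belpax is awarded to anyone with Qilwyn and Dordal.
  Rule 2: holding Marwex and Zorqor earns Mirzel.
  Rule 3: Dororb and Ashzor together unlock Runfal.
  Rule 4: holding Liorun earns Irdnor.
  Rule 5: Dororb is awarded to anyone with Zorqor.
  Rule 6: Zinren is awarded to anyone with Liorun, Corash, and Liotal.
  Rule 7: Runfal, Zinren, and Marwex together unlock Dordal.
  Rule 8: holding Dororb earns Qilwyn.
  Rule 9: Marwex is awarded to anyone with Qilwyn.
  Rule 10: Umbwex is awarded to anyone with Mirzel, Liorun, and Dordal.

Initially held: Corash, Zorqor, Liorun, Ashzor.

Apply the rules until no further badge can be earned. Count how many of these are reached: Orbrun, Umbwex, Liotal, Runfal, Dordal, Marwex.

With Zorqor, Dororb is earned (Rule 5).
With Dororb and Ashzor, Runfal is earned (Rule 3).
With Dororb, Qilwyn is earned (Rule 8).
With Qilwyn, Marwex is earned (Rule 9).
No rule produces Orbrun, and it is not given.
Umbwex would need Mirzel, Liorun, and Dordal (Rule 10), but Dordal is never earned.
No rule produces Liotal, and it is not given.
Runfal: reached.
Dordal would need Runfal, Zinren, and Marwex (Rule 7), but Zinren is never earned.
Marwex: reached.
Reached: Runfal and Marwex — 2 of the 6.

2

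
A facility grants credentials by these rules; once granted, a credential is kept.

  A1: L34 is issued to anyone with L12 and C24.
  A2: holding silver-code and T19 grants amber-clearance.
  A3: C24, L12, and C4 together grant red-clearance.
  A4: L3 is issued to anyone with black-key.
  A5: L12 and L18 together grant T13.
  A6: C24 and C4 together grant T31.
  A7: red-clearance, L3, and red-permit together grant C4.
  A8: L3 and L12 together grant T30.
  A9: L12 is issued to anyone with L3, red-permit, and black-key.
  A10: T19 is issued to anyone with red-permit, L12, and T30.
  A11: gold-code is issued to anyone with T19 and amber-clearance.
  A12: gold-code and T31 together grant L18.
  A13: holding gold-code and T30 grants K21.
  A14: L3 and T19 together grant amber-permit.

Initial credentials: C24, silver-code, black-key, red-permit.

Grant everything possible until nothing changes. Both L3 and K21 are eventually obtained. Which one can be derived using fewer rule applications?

L3

L3: Holding black-key grants L3 (A4). [1 rule application]
K21: Holding black-key grants L3 (A4). Holding L3, red-permit, and black-key grants L12 (A9). Holding L3 and L12 grants T30 (A8). Holding red-permit, L12, and T30 grants T19 (A10). Holding silver-code and T19 grants amber-clearance (A2). Holding T19 and amber-clearance grants gold-code (A11). Holding gold-code and T30 grants K21 (A13). [7 rule applications]
L3 needs fewer.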